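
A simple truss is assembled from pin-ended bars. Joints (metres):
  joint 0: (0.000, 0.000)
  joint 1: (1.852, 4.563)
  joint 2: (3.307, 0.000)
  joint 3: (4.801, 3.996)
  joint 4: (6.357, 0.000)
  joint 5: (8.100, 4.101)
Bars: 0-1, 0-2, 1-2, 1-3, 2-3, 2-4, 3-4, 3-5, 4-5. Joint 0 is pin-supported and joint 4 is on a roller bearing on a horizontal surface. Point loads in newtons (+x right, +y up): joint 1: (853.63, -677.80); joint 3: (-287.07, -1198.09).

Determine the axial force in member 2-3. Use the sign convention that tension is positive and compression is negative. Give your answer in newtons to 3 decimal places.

165.737

N=6 nodes, M=9 members, R=3 reactions → 2N=12, M+R=12
member 0 (0-1): L=4.9245, (cx,cy)=(0.3761,0.9266)
member 1 (0-2): L=3.3070, (cx,cy)=(1.0000,0.0000)
member 2 (1-2): L=4.7894, (cx,cy)=(0.3038,-0.9527)
member 3 (1-3): L=3.0030, (cx,cy)=(0.9820,-0.1888)
member 4 (2-3): L=4.2662, (cx,cy)=(0.3502,0.9367)
member 5 (2-4): L=3.0500, (cx,cy)=(1.0000,0.0000)
member 6 (3-4): L=4.2883, (cx,cy)=(0.3629,-0.9318)
member 7 (3-5): L=3.3007, (cx,cy)=(0.9995,0.0318)
member 8 (4-5): L=4.4560, (cx,cy)=(0.3912,0.9203)
solve A·x = −loads:
  F[0-1] = -368.3560 N (compression)
  F[0-2] = +705.0904 N (tension)
  F[1-2] = -162.9434 N (compression)
  F[1-3] = -959.9241 N (compression)
  F[2-3] = +165.7373 N (tension)
  F[2-4] = +597.5475 N (tension)
  F[3-4] = -1646.8107 N (compression)
  F[3-5] = -0.0000 N (compression)
  F[4-5] = +0.0000 N (tension)
  Rx@0 = -566.5600 N
  Ry@0 = +341.3143 N
  Ry@4 = +1534.5757 N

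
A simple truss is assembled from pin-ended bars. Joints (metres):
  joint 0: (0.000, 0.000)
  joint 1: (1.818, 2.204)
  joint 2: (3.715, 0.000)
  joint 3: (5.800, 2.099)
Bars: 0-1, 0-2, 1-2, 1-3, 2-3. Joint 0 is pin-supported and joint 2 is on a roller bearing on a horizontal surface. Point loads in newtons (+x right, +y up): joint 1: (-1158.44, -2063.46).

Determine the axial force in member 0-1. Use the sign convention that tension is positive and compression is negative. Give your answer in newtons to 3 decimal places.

-2256.783

N=4 nodes, M=5 members, R=3 reactions → 2N=8, M+R=8
member 0 (0-1): L=2.8571, (cx,cy)=(0.6363,0.7714)
member 1 (0-2): L=3.7150, (cx,cy)=(1.0000,0.0000)
member 2 (1-2): L=2.9080, (cx,cy)=(0.6523,-0.7579)
member 3 (1-3): L=3.9834, (cx,cy)=(0.9997,-0.0264)
member 4 (2-3): L=2.9586, (cx,cy)=(0.7047,0.7095)
solve A·x = −loads:
  F[0-1] = -2256.7827 N (compression)
  F[0-2] = +277.5970 N (tension)
  F[1-2] = -425.5355 N (compression)
  F[1-3] = -0.0000 N (tension)
  F[2-3] = +0.0000 N (tension)
  Rx@0 = +1158.4400 N
  Ry@0 = +1740.9382 N
  Ry@2 = +322.5218 N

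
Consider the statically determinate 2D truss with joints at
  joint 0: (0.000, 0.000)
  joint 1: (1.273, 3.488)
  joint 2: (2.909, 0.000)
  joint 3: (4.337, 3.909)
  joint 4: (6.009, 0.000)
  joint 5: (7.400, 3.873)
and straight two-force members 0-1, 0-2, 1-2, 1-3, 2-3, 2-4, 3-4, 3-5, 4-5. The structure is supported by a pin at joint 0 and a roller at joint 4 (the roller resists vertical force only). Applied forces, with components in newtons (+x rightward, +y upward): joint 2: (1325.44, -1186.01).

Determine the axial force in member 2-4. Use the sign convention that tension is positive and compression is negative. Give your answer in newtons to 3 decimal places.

N=6 nodes, M=9 members, R=3 reactions → 2N=12, M+R=12
member 0 (0-1): L=3.7130, (cx,cy)=(0.3428,0.9394)
member 1 (0-2): L=2.9090, (cx,cy)=(1.0000,0.0000)
member 2 (1-2): L=3.8526, (cx,cy)=(0.4246,-0.9054)
member 3 (1-3): L=3.0928, (cx,cy)=(0.9907,0.1361)
member 4 (2-3): L=4.1617, (cx,cy)=(0.3431,0.9393)
member 5 (2-4): L=3.1000, (cx,cy)=(1.0000,0.0000)
member 6 (3-4): L=4.2516, (cx,cy)=(0.3933,-0.9194)
member 7 (3-5): L=3.0632, (cx,cy)=(0.9999,-0.0118)
member 8 (4-5): L=4.1152, (cx,cy)=(0.3380,0.9411)
solve A·x = −loads:
  F[0-1] = -651.3300 N (compression)
  F[0-2] = +1548.7457 N (tension)
  F[1-2] = +603.0585 N (tension)
  F[1-3] = -483.8966 N (compression)
  F[2-3] = +681.3948 N (tension)
  F[2-4] = +245.5842 N (tension)
  F[3-4] = -624.4731 N (compression)
  F[3-5] = -0.0000 N (tension)
  F[4-5] = +0.0000 N (tension)
  Rx@0 = -1325.4400 N
  Ry@0 = +611.8541 N
  Ry@4 = +574.1559 N

245.584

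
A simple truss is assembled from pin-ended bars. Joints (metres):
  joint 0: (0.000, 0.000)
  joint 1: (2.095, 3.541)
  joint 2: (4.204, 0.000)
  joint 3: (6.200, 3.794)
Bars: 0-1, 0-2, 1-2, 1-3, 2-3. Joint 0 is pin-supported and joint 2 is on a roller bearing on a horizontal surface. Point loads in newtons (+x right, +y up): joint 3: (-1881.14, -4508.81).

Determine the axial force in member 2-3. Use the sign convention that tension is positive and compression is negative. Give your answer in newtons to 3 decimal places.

-5130.039

N=4 nodes, M=5 members, R=3 reactions → 2N=8, M+R=8
member 0 (0-1): L=4.1143, (cx,cy)=(0.5092,0.8607)
member 1 (0-2): L=4.2040, (cx,cy)=(1.0000,0.0000)
member 2 (1-2): L=4.1215, (cx,cy)=(0.5117,-0.8592)
member 3 (1-3): L=4.1128, (cx,cy)=(0.9981,0.0615)
member 4 (2-3): L=4.2870, (cx,cy)=(0.4656,0.8850)
solve A·x = −loads:
  F[0-1] = +514.7732 N (tension)
  F[0-2] = -2143.2605 N (compression)
  F[1-2] = -479.2710 N (compression)
  F[1-3] = +508.3309 N (tension)
  F[2-3] = -5130.0389 N (compression)
  Rx@0 = +1881.1400 N
  Ry@0 = -443.0399 N
  Ry@2 = +4951.8499 N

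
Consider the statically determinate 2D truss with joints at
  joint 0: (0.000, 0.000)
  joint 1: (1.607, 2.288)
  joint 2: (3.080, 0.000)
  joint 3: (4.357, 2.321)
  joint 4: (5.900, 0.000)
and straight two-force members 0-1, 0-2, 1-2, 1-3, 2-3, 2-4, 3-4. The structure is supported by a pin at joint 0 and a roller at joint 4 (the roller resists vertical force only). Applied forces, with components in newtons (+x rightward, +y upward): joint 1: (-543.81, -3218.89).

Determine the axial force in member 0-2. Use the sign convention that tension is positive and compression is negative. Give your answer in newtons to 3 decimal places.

1249.343

N=5 nodes, M=7 members, R=3 reactions → 2N=10, M+R=10
member 0 (0-1): L=2.7960, (cx,cy)=(0.5748,0.8183)
member 1 (0-2): L=3.0800, (cx,cy)=(1.0000,0.0000)
member 2 (1-2): L=2.7212, (cx,cy)=(0.5413,-0.8408)
member 3 (1-3): L=2.7502, (cx,cy)=(0.9999,0.0120)
member 4 (2-3): L=2.6491, (cx,cy)=(0.4820,0.8761)
member 5 (2-4): L=2.8200, (cx,cy)=(1.0000,0.0000)
member 6 (3-4): L=2.7871, (cx,cy)=(0.5536,-0.8328)
solve A·x = −loads:
  F[0-1] = -3119.8410 N (compression)
  F[0-2] = +1249.3431 N (tension)
  F[1-2] = -803.5289 N (compression)
  F[1-3] = -814.4397 N (compression)
  F[2-3] = +771.1325 N (tension)
  F[2-4] = +442.6573 N (tension)
  F[3-4] = -799.5640 N (compression)
  Rx@0 = +543.8100 N
  Ry@0 = +2553.0393 N
  Ry@4 = +665.8507 N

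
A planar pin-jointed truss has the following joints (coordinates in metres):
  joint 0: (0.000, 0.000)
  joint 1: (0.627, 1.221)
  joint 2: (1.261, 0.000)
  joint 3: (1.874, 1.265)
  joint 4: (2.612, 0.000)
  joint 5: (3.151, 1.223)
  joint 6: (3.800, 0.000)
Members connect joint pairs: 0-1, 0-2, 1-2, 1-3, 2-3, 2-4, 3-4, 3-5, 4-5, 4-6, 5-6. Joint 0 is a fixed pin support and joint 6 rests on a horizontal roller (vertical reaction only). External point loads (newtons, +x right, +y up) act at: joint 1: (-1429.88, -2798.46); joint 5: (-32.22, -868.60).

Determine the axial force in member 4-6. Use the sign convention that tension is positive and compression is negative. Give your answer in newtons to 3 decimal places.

N=7 nodes, M=11 members, R=3 reactions → 2N=14, M+R=14
member 0 (0-1): L=1.3726, (cx,cy)=(0.4568,0.8896)
member 1 (0-2): L=1.2610, (cx,cy)=(1.0000,0.0000)
member 2 (1-2): L=1.3758, (cx,cy)=(0.4608,-0.8875)
member 3 (1-3): L=1.2478, (cx,cy)=(0.9994,0.0353)
member 4 (2-3): L=1.4057, (cx,cy)=(0.4361,0.8999)
member 5 (2-4): L=1.3510, (cx,cy)=(1.0000,0.0000)
member 6 (3-4): L=1.4645, (cx,cy)=(0.5039,-0.8638)
member 7 (3-5): L=1.2777, (cx,cy)=(0.9995,-0.0329)
member 8 (4-5): L=1.3365, (cx,cy)=(0.4033,0.9151)
member 9 (4-6): L=1.1880, (cx,cy)=(1.0000,0.0000)
member 10 (5-6): L=1.3845, (cx,cy)=(0.4688,-0.8833)
solve A·x = −loads:
  F[0-1] = -3321.6998 N (compression)
  F[0-2] = +55.2680 N (tension)
  F[1-2] = +169.6570 N (tension)
  F[1-3] = -165.7736 N (compression)
  F[2-3] = -167.3161 N (compression)
  F[2-4] = +206.4139 N (tension)
  F[3-4] = +193.8939 N (tension)
  F[3-5] = -336.5216 N (compression)
  F[4-5] = -183.0202 N (compression)
  F[4-6] = +377.9299 N (tension)
  F[5-6] = -806.2500 N (compression)
  Rx@0 = +1462.1000 N
  Ry@0 = +2954.8746 N
  Ry@6 = +712.1854 N

377.930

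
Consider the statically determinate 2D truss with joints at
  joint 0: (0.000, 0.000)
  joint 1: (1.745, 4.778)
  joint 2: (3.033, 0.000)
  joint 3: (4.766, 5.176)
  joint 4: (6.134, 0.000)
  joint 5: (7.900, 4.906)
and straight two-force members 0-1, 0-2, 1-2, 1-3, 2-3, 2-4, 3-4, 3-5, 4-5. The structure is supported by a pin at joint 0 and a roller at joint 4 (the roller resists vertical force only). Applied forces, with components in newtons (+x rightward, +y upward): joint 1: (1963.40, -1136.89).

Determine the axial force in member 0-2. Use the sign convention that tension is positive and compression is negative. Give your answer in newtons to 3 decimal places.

N=6 nodes, M=9 members, R=3 reactions → 2N=12, M+R=12
member 0 (0-1): L=5.0867, (cx,cy)=(0.3431,0.9393)
member 1 (0-2): L=3.0330, (cx,cy)=(1.0000,0.0000)
member 2 (1-2): L=4.9486, (cx,cy)=(0.2603,-0.9655)
member 3 (1-3): L=3.0471, (cx,cy)=(0.9914,0.1306)
member 4 (2-3): L=5.4584, (cx,cy)=(0.3175,0.9483)
member 5 (2-4): L=3.1010, (cx,cy)=(1.0000,0.0000)
member 6 (3-4): L=5.3537, (cx,cy)=(0.2555,-0.9668)
member 7 (3-5): L=3.1456, (cx,cy)=(0.9963,-0.0858)
member 8 (4-5): L=5.2142, (cx,cy)=(0.3387,0.9409)
solve A·x = −loads:
  F[0-1] = +762.1475 N (tension)
  F[0-2] = +1701.9431 N (tension)
  F[1-2] = -2077.3748 N (compression)
  F[1-3] = -1171.2828 N (compression)
  F[2-3] = +2115.2144 N (tension)
  F[2-4] = +489.6857 N (tension)
  F[3-4] = -1916.4064 N (compression)
  F[3-5] = -0.0000 N (compression)
  F[4-5] = +0.0000 N (tension)
  Rx@0 = -1963.4000 N
  Ry@0 = -715.8975 N
  Ry@4 = +1852.7875 N

1701.943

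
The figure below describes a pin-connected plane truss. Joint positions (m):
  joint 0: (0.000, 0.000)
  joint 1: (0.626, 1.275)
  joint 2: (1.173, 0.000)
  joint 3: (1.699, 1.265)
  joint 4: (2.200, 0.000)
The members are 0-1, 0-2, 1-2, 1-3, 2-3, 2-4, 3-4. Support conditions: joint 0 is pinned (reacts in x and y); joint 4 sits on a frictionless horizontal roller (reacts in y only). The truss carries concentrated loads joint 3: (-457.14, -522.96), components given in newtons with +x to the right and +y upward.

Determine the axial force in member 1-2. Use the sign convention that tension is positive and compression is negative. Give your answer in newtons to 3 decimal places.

N=5 nodes, M=7 members, R=3 reactions → 2N=10, M+R=10
member 0 (0-1): L=1.4204, (cx,cy)=(0.4407,0.8976)
member 1 (0-2): L=1.1730, (cx,cy)=(1.0000,0.0000)
member 2 (1-2): L=1.3874, (cx,cy)=(0.3943,-0.9190)
member 3 (1-3): L=1.0730, (cx,cy)=(1.0000,-0.0093)
member 4 (2-3): L=1.3700, (cx,cy)=(0.3839,0.9234)
member 5 (2-4): L=1.0270, (cx,cy)=(1.0000,0.0000)
member 6 (3-4): L=1.3606, (cx,cy)=(0.3682,-0.9297)
solve A·x = −loads:
  F[0-1] = -425.5011 N (compression)
  F[0-2] = -269.6111 N (compression)
  F[1-2] = +419.1921 N (tension)
  F[1-3] = -352.8179 N (compression)
  F[2-3] = -417.2120 N (compression)
  F[2-4] = +55.8475 N (tension)
  F[3-4] = -151.6687 N (compression)
  Rx@0 = +457.1400 N
  Ry@0 = +381.9478 N
  Ry@4 = +141.0122 N

419.192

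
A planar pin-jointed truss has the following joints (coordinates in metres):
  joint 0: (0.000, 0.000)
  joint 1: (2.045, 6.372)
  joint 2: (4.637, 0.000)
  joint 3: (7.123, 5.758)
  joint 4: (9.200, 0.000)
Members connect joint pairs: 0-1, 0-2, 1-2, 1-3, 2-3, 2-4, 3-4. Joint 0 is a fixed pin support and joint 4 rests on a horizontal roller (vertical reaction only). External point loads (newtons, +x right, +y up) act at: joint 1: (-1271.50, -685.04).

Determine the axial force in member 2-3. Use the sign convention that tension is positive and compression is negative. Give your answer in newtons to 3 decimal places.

-721.119

N=5 nodes, M=7 members, R=3 reactions → 2N=10, M+R=10
member 0 (0-1): L=6.6921, (cx,cy)=(0.3056,0.9522)
member 1 (0-2): L=4.6370, (cx,cy)=(1.0000,0.0000)
member 2 (1-2): L=6.8790, (cx,cy)=(0.3768,-0.9263)
member 3 (1-3): L=5.1150, (cx,cy)=(0.9928,-0.1200)
member 4 (2-3): L=6.2717, (cx,cy)=(0.3964,0.9181)
member 5 (2-4): L=4.5630, (cx,cy)=(1.0000,0.0000)
member 6 (3-4): L=6.1212, (cx,cy)=(0.3393,-0.9407)
solve A·x = −loads:
  F[0-1] = -1484.4266 N (compression)
  F[0-2] = -817.8837 N (compression)
  F[1-2] = +714.7279 N (tension)
  F[1-3] = +552.5712 N (tension)
  F[2-3] = -721.1188 N (compression)
  F[2-4] = -262.7378 N (compression)
  F[3-4] = +774.3176 N (tension)
  Rx@0 = +1271.5000 N
  Ry@0 = +1413.4195 N
  Ry@4 = -728.3795 N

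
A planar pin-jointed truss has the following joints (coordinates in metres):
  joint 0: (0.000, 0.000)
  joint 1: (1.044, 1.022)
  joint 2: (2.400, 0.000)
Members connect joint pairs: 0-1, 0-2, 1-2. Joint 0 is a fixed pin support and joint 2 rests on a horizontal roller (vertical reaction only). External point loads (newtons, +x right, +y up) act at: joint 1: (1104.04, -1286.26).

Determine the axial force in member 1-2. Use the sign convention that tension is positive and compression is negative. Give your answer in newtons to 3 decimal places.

-1710.732

N=3 nodes, M=3 members, R=3 reactions → 2N=6, M+R=6
member 0 (0-1): L=1.4610, (cx,cy)=(0.7146,0.6995)
member 1 (0-2): L=2.4000, (cx,cy)=(1.0000,0.0000)
member 2 (1-2): L=1.6980, (cx,cy)=(0.7986,-0.6019)
solve A·x = −loads:
  F[0-1] = -366.8136 N (compression)
  F[0-2] = +1366.1635 N (tension)
  F[1-2] = -1710.7317 N (compression)
  Rx@0 = -1104.0400 N
  Ry@0 = +256.5999 N
  Ry@2 = +1029.6601 N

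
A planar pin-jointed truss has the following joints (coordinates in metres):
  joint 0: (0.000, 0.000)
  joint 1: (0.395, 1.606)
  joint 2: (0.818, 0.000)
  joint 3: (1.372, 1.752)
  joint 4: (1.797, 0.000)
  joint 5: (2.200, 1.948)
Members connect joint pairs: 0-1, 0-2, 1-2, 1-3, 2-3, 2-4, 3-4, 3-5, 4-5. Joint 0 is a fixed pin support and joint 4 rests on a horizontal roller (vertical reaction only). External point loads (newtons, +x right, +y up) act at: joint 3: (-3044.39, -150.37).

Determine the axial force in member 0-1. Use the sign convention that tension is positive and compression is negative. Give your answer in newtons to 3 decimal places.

N=6 nodes, M=9 members, R=3 reactions → 2N=12, M+R=12
member 0 (0-1): L=1.6539, (cx,cy)=(0.2388,0.9711)
member 1 (0-2): L=0.8180, (cx,cy)=(1.0000,0.0000)
member 2 (1-2): L=1.6608, (cx,cy)=(0.2547,-0.9670)
member 3 (1-3): L=0.9878, (cx,cy)=(0.9890,0.1478)
member 4 (2-3): L=1.8375, (cx,cy)=(0.3015,0.9535)
member 5 (2-4): L=0.9790, (cx,cy)=(1.0000,0.0000)
member 6 (3-4): L=1.8028, (cx,cy)=(0.2357,-0.9718)
member 7 (3-5): L=0.8509, (cx,cy)=(0.9731,0.2303)
member 8 (4-5): L=1.9892, (cx,cy)=(0.2026,0.9793)
solve A·x = −loads:
  F[0-1] = -3093.2341 N (compression)
  F[0-2] = -2305.6179 N (compression)
  F[1-2] = +2878.6881 N (tension)
  F[1-3] = -1488.3211 N (compression)
  F[2-3] = -2919.6054 N (compression)
  F[2-4] = -692.1645 N (compression)
  F[3-4] = +2936.0991 N (tension)
  F[3-5] = -0.0000 N (compression)
  F[4-5] = +0.0000 N (tension)
  Rx@0 = +3044.3900 N
  Ry@0 = +3003.7165 N
  Ry@4 = -2853.3465 N

-3093.234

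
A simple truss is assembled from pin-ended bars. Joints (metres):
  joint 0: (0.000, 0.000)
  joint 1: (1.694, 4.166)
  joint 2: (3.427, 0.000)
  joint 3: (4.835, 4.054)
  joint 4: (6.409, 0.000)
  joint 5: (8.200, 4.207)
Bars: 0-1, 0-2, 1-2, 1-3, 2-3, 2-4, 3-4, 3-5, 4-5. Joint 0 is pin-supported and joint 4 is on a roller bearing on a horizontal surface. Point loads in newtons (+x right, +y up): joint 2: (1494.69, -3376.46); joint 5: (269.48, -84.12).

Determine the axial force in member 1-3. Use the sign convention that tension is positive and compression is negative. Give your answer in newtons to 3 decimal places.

-1145.183

N=6 nodes, M=9 members, R=3 reactions → 2N=12, M+R=12
member 0 (0-1): L=4.4972, (cx,cy)=(0.3767,0.9263)
member 1 (0-2): L=3.4270, (cx,cy)=(1.0000,0.0000)
member 2 (1-2): L=4.5121, (cx,cy)=(0.3841,-0.9233)
member 3 (1-3): L=3.1430, (cx,cy)=(0.9994,-0.0356)
member 4 (2-3): L=4.2915, (cx,cy)=(0.3281,0.9446)
member 5 (2-4): L=2.9820, (cx,cy)=(1.0000,0.0000)
member 6 (3-4): L=4.3488, (cx,cy)=(0.3619,-0.9322)
member 7 (3-5): L=3.3685, (cx,cy)=(0.9990,0.0454)
member 8 (4-5): L=4.5724, (cx,cy)=(0.3917,0.9201)
solve A·x = −loads:
  F[0-1] = -1479.5890 N (compression)
  F[0-2] = +2321.4946 N (tension)
  F[1-2] = +1528.6681 N (tension)
  F[1-3] = -1145.1831 N (compression)
  F[2-3] = +2080.1844 N (tension)
  F[2-4] = +731.4548 N (tension)
  F[3-4] = -2136.5459 N (compression)
  F[3-5] = +311.6392 N (tension)
  F[4-5] = -106.8099 N (compression)
  Rx@0 = -1764.1700 N
  Ry@0 = +1370.6105 N
  Ry@4 = +2089.9695 N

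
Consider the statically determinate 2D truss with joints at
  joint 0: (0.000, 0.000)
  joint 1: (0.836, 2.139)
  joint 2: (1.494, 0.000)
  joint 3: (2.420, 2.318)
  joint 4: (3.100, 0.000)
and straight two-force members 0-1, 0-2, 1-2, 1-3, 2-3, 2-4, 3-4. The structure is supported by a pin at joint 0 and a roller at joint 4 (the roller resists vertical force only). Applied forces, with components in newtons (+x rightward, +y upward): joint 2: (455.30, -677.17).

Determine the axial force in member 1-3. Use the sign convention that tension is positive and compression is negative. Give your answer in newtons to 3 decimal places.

-238.307

N=5 nodes, M=7 members, R=3 reactions → 2N=10, M+R=10
member 0 (0-1): L=2.2966, (cx,cy)=(0.3640,0.9314)
member 1 (0-2): L=1.4940, (cx,cy)=(1.0000,0.0000)
member 2 (1-2): L=2.2379, (cx,cy)=(0.2940,-0.9558)
member 3 (1-3): L=1.5941, (cx,cy)=(0.9937,0.1123)
member 4 (2-3): L=2.4961, (cx,cy)=(0.3710,0.9286)
member 5 (2-4): L=1.6060, (cx,cy)=(1.0000,0.0000)
member 6 (3-4): L=2.4157, (cx,cy)=(0.2815,-0.9596)
solve A·x = −loads:
  F[0-1] = -376.6602 N (compression)
  F[0-2] = +592.4125 N (tension)
  F[1-2] = +339.0446 N (tension)
  F[1-3] = -238.3066 N (compression)
  F[2-3] = +380.2452 N (tension)
  F[2-4] = +95.7375 N (tension)
  F[3-4] = -340.1051 N (compression)
  Rx@0 = -455.3000 N
  Ry@0 = +350.8177 N
  Ry@4 = +326.3523 N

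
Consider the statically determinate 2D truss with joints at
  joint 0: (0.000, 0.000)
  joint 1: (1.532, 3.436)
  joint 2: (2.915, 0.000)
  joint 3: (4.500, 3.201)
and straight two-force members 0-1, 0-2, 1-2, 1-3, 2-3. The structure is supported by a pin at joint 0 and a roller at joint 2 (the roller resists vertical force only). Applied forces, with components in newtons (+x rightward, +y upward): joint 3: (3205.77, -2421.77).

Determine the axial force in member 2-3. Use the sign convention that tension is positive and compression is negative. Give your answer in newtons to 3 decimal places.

-2327.892

N=4 nodes, M=5 members, R=3 reactions → 2N=8, M+R=8
member 0 (0-1): L=3.7621, (cx,cy)=(0.4072,0.9133)
member 1 (0-2): L=2.9150, (cx,cy)=(1.0000,0.0000)
member 2 (1-2): L=3.7039, (cx,cy)=(0.3734,-0.9277)
member 3 (1-3): L=2.9773, (cx,cy)=(0.9969,-0.0789)
member 4 (2-3): L=3.5719, (cx,cy)=(0.4437,0.8962)
solve A·x = −loads:
  F[0-1] = +5296.1331 N (tension)
  F[0-2] = +1049.0610 N (tension)
  F[1-2] = -5576.0165 N (compression)
  F[1-3] = +4252.0117 N (tension)
  F[2-3] = -2327.8921 N (compression)
  Rx@0 = -3205.7700 N
  Ry@0 = -4837.1099 N
  Ry@2 = +7258.8799 N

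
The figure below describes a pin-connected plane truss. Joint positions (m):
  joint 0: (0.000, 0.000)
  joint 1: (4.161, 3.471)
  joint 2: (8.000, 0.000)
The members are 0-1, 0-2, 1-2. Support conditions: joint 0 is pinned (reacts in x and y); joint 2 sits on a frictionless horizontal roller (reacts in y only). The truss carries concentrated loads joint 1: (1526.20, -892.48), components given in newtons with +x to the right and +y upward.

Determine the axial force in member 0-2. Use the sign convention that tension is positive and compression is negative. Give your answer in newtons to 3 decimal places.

1245.802

N=3 nodes, M=3 members, R=3 reactions → 2N=6, M+R=6
member 0 (0-1): L=5.4186, (cx,cy)=(0.7679,0.6406)
member 1 (0-2): L=8.0000, (cx,cy)=(1.0000,0.0000)
member 2 (1-2): L=5.1755, (cx,cy)=(0.7418,-0.6707)
solve A·x = −loads:
  F[0-1] = +365.1479 N (tension)
  F[0-2] = +1245.8016 N (tension)
  F[1-2] = -1679.5107 N (compression)
  Rx@0 = -1526.2000 N
  Ry@0 = -233.9012 N
  Ry@2 = +1126.3812 N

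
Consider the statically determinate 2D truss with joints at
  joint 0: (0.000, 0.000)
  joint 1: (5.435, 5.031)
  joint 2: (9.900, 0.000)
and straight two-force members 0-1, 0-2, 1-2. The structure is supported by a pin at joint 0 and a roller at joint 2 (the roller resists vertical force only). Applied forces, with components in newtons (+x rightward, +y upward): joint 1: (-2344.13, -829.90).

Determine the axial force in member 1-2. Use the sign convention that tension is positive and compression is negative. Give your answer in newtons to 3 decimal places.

983.570

N=3 nodes, M=3 members, R=3 reactions → 2N=6, M+R=6
member 0 (0-1): L=7.4061, (cx,cy)=(0.7339,0.6793)
member 1 (0-2): L=9.9000, (cx,cy)=(1.0000,0.0000)
member 2 (1-2): L=6.7266, (cx,cy)=(0.6638,-0.7479)
solve A·x = −loads:
  F[0-1] = -2304.6141 N (compression)
  F[0-2] = -652.8765 N (compression)
  F[1-2] = +983.5702 N (tension)
  Rx@0 = +2344.1300 N
  Ry@0 = +1565.5375 N
  Ry@2 = -735.6375 N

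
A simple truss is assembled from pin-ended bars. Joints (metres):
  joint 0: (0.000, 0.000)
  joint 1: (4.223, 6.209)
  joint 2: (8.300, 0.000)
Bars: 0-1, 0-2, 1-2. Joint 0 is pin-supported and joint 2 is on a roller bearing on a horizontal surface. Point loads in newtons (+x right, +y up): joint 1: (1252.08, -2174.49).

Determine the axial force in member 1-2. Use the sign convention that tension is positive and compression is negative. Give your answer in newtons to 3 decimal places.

-2444.083

N=3 nodes, M=3 members, R=3 reactions → 2N=6, M+R=6
member 0 (0-1): L=7.5090, (cx,cy)=(0.5624,0.8269)
member 1 (0-2): L=8.3000, (cx,cy)=(1.0000,0.0000)
member 2 (1-2): L=7.4279, (cx,cy)=(0.5489,-0.8359)
solve A·x = −loads:
  F[0-1] = -159.0012 N (compression)
  F[0-2] = +1341.5007 N (tension)
  F[1-2] = -2444.0827 N (compression)
  Rx@0 = -1252.0800 N
  Ry@0 = +131.4736 N
  Ry@2 = +2043.0164 N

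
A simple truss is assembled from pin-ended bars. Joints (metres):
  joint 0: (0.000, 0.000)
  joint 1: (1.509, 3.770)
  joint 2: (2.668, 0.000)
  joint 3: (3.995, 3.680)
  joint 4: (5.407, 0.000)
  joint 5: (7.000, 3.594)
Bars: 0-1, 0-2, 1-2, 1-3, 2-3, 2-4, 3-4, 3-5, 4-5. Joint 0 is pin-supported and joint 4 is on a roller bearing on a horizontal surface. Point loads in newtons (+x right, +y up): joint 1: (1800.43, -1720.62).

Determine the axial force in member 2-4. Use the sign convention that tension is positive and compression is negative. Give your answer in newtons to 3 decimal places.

665.917

N=6 nodes, M=9 members, R=3 reactions → 2N=12, M+R=12
member 0 (0-1): L=4.0608, (cx,cy)=(0.3716,0.9284)
member 1 (0-2): L=2.6680, (cx,cy)=(1.0000,0.0000)
member 2 (1-2): L=3.9441, (cx,cy)=(0.2939,-0.9559)
member 3 (1-3): L=2.4876, (cx,cy)=(0.9993,-0.0362)
member 4 (2-3): L=3.9119, (cx,cy)=(0.3392,0.9407)
member 5 (2-4): L=2.7390, (cx,cy)=(1.0000,0.0000)
member 6 (3-4): L=3.9416, (cx,cy)=(0.3582,-0.9336)
member 7 (3-5): L=3.0062, (cx,cy)=(0.9996,-0.0286)
member 8 (4-5): L=3.9312, (cx,cy)=(0.4052,0.9142)
solve A·x = −loads:
  F[0-1] = +16.0652 N (tension)
  F[0-2] = +1794.4601 N (tension)
  F[1-2] = -1767.4031 N (compression)
  F[1-3] = -1275.9366 N (compression)
  F[2-3] = +1795.8522 N (tension)
  F[2-4] = +665.9172 N (tension)
  F[3-4] = -1858.9047 N (compression)
  F[3-5] = -0.0000 N (compression)
  F[4-5] = +0.0000 N (tension)
  Rx@0 = -1800.4300 N
  Ry@0 = -14.9148 N
  Ry@4 = +1735.5348 N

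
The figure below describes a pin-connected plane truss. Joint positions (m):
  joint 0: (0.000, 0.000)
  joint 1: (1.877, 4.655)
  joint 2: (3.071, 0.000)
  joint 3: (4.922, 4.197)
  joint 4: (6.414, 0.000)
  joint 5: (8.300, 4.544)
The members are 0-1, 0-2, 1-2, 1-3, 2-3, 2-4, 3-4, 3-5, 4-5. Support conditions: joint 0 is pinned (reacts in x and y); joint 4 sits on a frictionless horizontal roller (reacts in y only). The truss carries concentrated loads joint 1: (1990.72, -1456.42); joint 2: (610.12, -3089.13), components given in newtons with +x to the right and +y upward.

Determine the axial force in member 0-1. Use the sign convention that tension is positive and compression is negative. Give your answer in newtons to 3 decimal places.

-1289.029

N=6 nodes, M=9 members, R=3 reactions → 2N=12, M+R=12
member 0 (0-1): L=5.0192, (cx,cy)=(0.3740,0.9274)
member 1 (0-2): L=3.0710, (cx,cy)=(1.0000,0.0000)
member 2 (1-2): L=4.8057, (cx,cy)=(0.2485,-0.9686)
member 3 (1-3): L=3.0793, (cx,cy)=(0.9889,-0.1487)
member 4 (2-3): L=4.5870, (cx,cy)=(0.4035,0.9150)
member 5 (2-4): L=3.3430, (cx,cy)=(1.0000,0.0000)
member 6 (3-4): L=4.4543, (cx,cy)=(0.3350,-0.9422)
member 7 (3-5): L=3.3958, (cx,cy)=(0.9948,0.1022)
member 8 (4-5): L=4.9199, (cx,cy)=(0.3833,0.9236)
solve A·x = −loads:
  F[0-1] = -1289.0287 N (compression)
  F[0-2] = +3082.8923 N (tension)
  F[1-2] = +119.2035 N (tension)
  F[1-3] = -2530.5370 N (compression)
  F[2-3] = +3250.0217 N (tension)
  F[2-4] = +1190.9160 N (tension)
  F[3-4] = -3555.4346 N (compression)
  F[3-5] = -0.0000 N (tension)
  F[4-5] = +0.0000 N (tension)
  Rx@0 = -2600.8400 N
  Ry@0 = +1195.5001 N
  Ry@4 = +3350.0499 N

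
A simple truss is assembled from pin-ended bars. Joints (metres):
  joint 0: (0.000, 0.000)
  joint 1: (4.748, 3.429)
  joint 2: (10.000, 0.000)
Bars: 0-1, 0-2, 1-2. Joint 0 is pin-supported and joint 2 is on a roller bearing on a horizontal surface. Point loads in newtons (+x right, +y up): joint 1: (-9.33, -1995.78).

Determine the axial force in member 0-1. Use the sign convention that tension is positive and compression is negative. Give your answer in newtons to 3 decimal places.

N=3 nodes, M=3 members, R=3 reactions → 2N=6, M+R=6
member 0 (0-1): L=5.8568, (cx,cy)=(0.8107,0.5855)
member 1 (0-2): L=10.0000, (cx,cy)=(1.0000,0.0000)
member 2 (1-2): L=6.2723, (cx,cy)=(0.8373,-0.5467)
solve A·x = −loads:
  F[0-1] = -1795.7682 N (compression)
  F[0-2] = +1446.4781 N (tension)
  F[1-2] = -1727.4793 N (compression)
  Rx@0 = +9.3300 N
  Ry@0 = +1051.3829 N
  Ry@2 = +944.3971 N

-1795.768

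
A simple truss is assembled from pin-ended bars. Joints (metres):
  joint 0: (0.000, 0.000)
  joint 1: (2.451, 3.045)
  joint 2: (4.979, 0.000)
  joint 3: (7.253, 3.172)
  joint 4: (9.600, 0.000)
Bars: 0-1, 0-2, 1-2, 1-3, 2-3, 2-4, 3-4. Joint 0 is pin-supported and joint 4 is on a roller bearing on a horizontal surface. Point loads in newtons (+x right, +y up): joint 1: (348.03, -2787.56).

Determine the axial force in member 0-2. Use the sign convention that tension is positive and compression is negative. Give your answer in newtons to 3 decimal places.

N=5 nodes, M=7 members, R=3 reactions → 2N=10, M+R=10
member 0 (0-1): L=3.9089, (cx,cy)=(0.6270,0.7790)
member 1 (0-2): L=4.9790, (cx,cy)=(1.0000,0.0000)
member 2 (1-2): L=3.9576, (cx,cy)=(0.6388,-0.7694)
member 3 (1-3): L=4.8037, (cx,cy)=(0.9997,0.0264)
member 4 (2-3): L=3.9029, (cx,cy)=(0.5826,0.8127)
member 5 (2-4): L=4.6210, (cx,cy)=(1.0000,0.0000)
member 6 (3-4): L=3.9459, (cx,cy)=(0.5948,-0.8039)
solve A·x = −loads:
  F[0-1] = -2523.0898 N (compression)
  F[0-2] = +1930.0884 N (tension)
  F[1-2] = -1110.4436 N (compression)
  F[1-3] = -1221.2009 N (compression)
  F[2-3] = +1051.2443 N (tension)
  F[2-4] = +608.2738 N (tension)
  F[3-4] = -1022.6575 N (compression)
  Rx@0 = -348.0300 N
  Ry@0 = +1965.4703 N
  Ry@4 = +822.0897 N

1930.088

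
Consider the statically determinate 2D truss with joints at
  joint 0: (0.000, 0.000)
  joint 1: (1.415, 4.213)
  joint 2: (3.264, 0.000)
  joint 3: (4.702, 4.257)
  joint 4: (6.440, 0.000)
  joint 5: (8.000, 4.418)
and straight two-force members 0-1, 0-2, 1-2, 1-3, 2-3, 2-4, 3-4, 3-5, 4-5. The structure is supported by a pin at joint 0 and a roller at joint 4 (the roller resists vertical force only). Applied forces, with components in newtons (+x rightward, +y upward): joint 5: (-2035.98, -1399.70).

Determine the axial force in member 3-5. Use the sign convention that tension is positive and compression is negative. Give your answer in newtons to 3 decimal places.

N=6 nodes, M=9 members, R=3 reactions → 2N=12, M+R=12
member 0 (0-1): L=4.4443, (cx,cy)=(0.3184,0.9480)
member 1 (0-2): L=3.2640, (cx,cy)=(1.0000,0.0000)
member 2 (1-2): L=4.6009, (cx,cy)=(0.4019,-0.9157)
member 3 (1-3): L=3.2873, (cx,cy)=(0.9999,0.0134)
member 4 (2-3): L=4.4933, (cx,cy)=(0.3200,0.9474)
member 5 (2-4): L=3.1760, (cx,cy)=(1.0000,0.0000)
member 6 (3-4): L=4.5981, (cx,cy)=(0.3780,-0.9258)
member 7 (3-5): L=3.3019, (cx,cy)=(0.9988,0.0488)
member 8 (4-5): L=4.6853, (cx,cy)=(0.3330,0.9429)
solve A·x = −loads:
  F[0-1] = -1115.7372 N (compression)
  F[0-2] = -1680.7438 N (compression)
  F[1-2] = +1143.1456 N (tension)
  F[1-3] = -814.7154 N (compression)
  F[2-3] = -1104.8790 N (compression)
  F[2-4] = -867.7422 N (compression)
  F[3-4] = +1059.7069 N (tension)
  F[3-5] = -1570.6548 N (compression)
  F[4-5] = -1403.1768 N (compression)
  Rx@0 = +2035.9800 N
  Ry@0 = +1057.6751 N
  Ry@4 = +342.0249 N

-1570.655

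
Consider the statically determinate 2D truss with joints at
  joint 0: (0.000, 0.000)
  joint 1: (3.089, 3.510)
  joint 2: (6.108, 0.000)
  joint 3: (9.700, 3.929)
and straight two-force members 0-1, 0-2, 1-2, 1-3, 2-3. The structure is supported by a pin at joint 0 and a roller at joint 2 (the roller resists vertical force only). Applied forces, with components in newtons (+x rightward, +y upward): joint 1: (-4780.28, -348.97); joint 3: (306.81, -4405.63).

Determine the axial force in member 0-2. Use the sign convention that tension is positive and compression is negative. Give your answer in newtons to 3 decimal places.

N=4 nodes, M=5 members, R=3 reactions → 2N=8, M+R=8
member 0 (0-1): L=4.6757, (cx,cy)=(0.6607,0.7507)
member 1 (0-2): L=6.1080, (cx,cy)=(1.0000,0.0000)
member 2 (1-2): L=4.6297, (cx,cy)=(0.6521,-0.7581)
member 3 (1-3): L=6.6243, (cx,cy)=(0.9980,0.0633)
member 4 (2-3): L=5.3235, (cx,cy)=(0.6747,0.7381)
solve A·x = −loads:
  F[0-1] = -174.8754 N (compression)
  F[0-2] = -4357.9382 N (compression)
  F[1-2] = +97.5091 N (tension)
  F[1-3] = +4610.3956 N (tension)
  F[2-3] = -6364.4020 N (compression)
  Rx@0 = +4473.4700 N
  Ry@0 = +131.2776 N
  Ry@2 = +4623.3224 N

-4357.938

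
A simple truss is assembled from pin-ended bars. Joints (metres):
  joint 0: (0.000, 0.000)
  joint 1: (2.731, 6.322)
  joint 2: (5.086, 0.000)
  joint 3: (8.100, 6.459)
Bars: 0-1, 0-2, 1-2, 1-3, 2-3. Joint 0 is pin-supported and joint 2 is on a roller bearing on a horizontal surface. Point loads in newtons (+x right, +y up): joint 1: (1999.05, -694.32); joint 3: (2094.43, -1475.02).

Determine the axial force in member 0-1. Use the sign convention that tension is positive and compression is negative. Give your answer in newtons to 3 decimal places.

N=4 nodes, M=5 members, R=3 reactions → 2N=8, M+R=8
member 0 (0-1): L=6.8867, (cx,cy)=(0.3966,0.9180)
member 1 (0-2): L=5.0860, (cx,cy)=(1.0000,0.0000)
member 2 (1-2): L=6.7464, (cx,cy)=(0.3491,-0.9371)
member 3 (1-3): L=5.3707, (cx,cy)=(0.9997,0.0255)
member 4 (2-3): L=7.1276, (cx,cy)=(0.4229,0.9062)
solve A·x = −loads:
  F[0-1] = +6206.1690 N (tension)
  F[0-2] = +1632.3370 N (tension)
  F[1-2] = -6743.9999 N (compression)
  F[1-3] = +2817.1771 N (tension)
  F[2-3] = -1707.0101 N (compression)
  Rx@0 = -4093.4800 N
  Ry@0 = -5697.3071 N
  Ry@2 = +7866.6471 N

6206.169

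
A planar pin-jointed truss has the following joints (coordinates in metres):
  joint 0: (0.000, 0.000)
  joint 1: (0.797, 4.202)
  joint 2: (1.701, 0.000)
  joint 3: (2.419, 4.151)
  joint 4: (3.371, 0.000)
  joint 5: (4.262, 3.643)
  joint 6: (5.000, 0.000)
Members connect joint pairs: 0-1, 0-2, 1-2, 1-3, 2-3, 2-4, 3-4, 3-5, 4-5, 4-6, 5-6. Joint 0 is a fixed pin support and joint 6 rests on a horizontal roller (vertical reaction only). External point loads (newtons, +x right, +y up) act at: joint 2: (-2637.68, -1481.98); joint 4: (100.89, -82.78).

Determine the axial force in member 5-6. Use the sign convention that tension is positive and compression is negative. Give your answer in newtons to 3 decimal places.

-571.355

N=7 nodes, M=11 members, R=3 reactions → 2N=14, M+R=14
member 0 (0-1): L=4.2769, (cx,cy)=(0.1863,0.9825)
member 1 (0-2): L=1.7010, (cx,cy)=(1.0000,0.0000)
member 2 (1-2): L=4.2981, (cx,cy)=(0.2103,-0.9776)
member 3 (1-3): L=1.6228, (cx,cy)=(0.9995,-0.0314)
member 4 (2-3): L=4.2126, (cx,cy)=(0.1704,0.9854)
member 5 (2-4): L=1.6700, (cx,cy)=(1.0000,0.0000)
member 6 (3-4): L=4.2588, (cx,cy)=(0.2235,-0.9747)
member 7 (3-5): L=1.9117, (cx,cy)=(0.9640,-0.2657)
member 8 (4-5): L=3.7504, (cx,cy)=(0.2376,0.9714)
member 9 (4-6): L=1.6290, (cx,cy)=(1.0000,0.0000)
member 10 (5-6): L=3.7170, (cx,cy)=(0.1985,-0.9801)
solve A·x = −loads:
  F[0-1] = -1022.6941 N (compression)
  F[0-2] = -2346.2118 N (compression)
  F[1-2] = +1040.9402 N (tension)
  F[1-3] = -409.7148 N (compression)
  F[2-3] = +471.2185 N (tension)
  F[2-4] = +430.0881 N (tension)
  F[3-4] = -423.2496 N (compression)
  F[3-5] = -243.3337 N (compression)
  F[4-5] = +509.9188 N (tension)
  F[4-6] = +113.4409 N (tension)
  F[5-6] = -571.3548 N (compression)
  Rx@0 = +2536.7900 N
  Ry@0 = +1004.7801 N
  Ry@6 = +559.9799 N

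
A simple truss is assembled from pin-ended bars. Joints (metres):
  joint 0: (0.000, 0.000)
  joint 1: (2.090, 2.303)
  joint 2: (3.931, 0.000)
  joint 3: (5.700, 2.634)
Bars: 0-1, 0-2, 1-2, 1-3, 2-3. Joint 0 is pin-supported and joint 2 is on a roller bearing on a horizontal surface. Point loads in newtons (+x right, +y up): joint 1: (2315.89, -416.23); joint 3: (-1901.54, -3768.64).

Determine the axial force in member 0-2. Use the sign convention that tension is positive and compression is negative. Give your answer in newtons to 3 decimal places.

-1022.821

N=4 nodes, M=5 members, R=3 reactions → 2N=8, M+R=8
member 0 (0-1): L=3.1100, (cx,cy)=(0.6720,0.7405)
member 1 (0-2): L=3.9310, (cx,cy)=(1.0000,0.0000)
member 2 (1-2): L=2.9484, (cx,cy)=(0.6244,-0.7811)
member 3 (1-3): L=3.6251, (cx,cy)=(0.9958,0.0913)
member 4 (2-3): L=3.1729, (cx,cy)=(0.5575,0.8302)
solve A·x = −loads:
  F[0-1] = +2138.5442 N (tension)
  F[0-2] = -1022.8209 N (compression)
  F[1-2] = -2481.5807 N (compression)
  F[1-3] = +673.6072 N (tension)
  F[2-3] = -4613.7739 N (compression)
  Rx@0 = -414.3500 N
  Ry@0 = -1583.6385 N
  Ry@2 = +5768.5085 N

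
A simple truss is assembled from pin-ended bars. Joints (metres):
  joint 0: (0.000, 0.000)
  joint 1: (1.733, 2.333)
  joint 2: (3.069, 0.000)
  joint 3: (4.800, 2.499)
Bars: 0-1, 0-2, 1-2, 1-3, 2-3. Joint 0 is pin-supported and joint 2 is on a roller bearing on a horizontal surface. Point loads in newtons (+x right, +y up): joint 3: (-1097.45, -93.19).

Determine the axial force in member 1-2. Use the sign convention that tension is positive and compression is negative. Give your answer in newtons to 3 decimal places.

902.272

N=4 nodes, M=5 members, R=3 reactions → 2N=8, M+R=8
member 0 (0-1): L=2.9062, (cx,cy)=(0.5963,0.8028)
member 1 (0-2): L=3.0690, (cx,cy)=(1.0000,0.0000)
member 2 (1-2): L=2.6885, (cx,cy)=(0.4969,-0.8678)
member 3 (1-3): L=3.0715, (cx,cy)=(0.9985,0.0540)
member 4 (2-3): L=3.0400, (cx,cy)=(0.5694,0.8221)
solve A·x = −loads:
  F[0-1] = -1047.7141 N (compression)
  F[0-2] = -472.6929 N (compression)
  F[1-2] = +902.2719 N (tension)
  F[1-3] = -1074.7027 N (compression)
  F[2-3] = -42.7069 N (compression)
  Rx@0 = +1097.4500 N
  Ry@0 = +841.0608 N
  Ry@2 = -747.8708 N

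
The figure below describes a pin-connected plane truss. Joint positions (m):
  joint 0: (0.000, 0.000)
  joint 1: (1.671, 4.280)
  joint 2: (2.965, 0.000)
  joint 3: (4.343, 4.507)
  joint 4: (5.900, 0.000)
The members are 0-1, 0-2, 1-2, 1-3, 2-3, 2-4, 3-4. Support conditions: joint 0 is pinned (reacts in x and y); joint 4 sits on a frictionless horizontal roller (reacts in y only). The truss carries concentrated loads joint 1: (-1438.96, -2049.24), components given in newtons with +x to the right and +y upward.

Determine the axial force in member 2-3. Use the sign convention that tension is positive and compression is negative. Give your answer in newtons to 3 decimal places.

-512.176

N=5 nodes, M=7 members, R=3 reactions → 2N=10, M+R=10
member 0 (0-1): L=4.5946, (cx,cy)=(0.3637,0.9315)
member 1 (0-2): L=2.9650, (cx,cy)=(1.0000,0.0000)
member 2 (1-2): L=4.4713, (cx,cy)=(0.2894,-0.9572)
member 3 (1-3): L=2.6816, (cx,cy)=(0.9964,0.0847)
member 4 (2-3): L=4.7130, (cx,cy)=(0.2924,0.9563)
member 5 (2-4): L=2.9350, (cx,cy)=(1.0000,0.0000)
member 6 (3-4): L=4.7684, (cx,cy)=(0.3265,-0.9452)
solve A·x = −loads:
  F[0-1] = -2697.4238 N (compression)
  F[0-2] = -457.9466 N (compression)
  F[1-2] = +511.6898 N (tension)
  F[1-3] = +310.9803 N (tension)
  F[2-3] = -512.1756 N (compression)
  F[2-4] = -160.1113 N (compression)
  F[3-4] = +490.3462 N (tension)
  Rx@0 = +1438.9600 N
  Ry@0 = +2512.7093 N
  Ry@4 = -463.4693 N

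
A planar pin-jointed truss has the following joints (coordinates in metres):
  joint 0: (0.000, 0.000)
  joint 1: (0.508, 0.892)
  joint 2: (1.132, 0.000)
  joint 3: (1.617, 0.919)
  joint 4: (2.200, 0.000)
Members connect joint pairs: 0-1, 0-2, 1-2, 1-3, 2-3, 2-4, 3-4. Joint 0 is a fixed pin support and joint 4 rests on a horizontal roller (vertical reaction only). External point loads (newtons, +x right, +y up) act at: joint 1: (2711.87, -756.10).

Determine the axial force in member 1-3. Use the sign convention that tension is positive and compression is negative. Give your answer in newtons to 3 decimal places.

-1500.426

N=5 nodes, M=7 members, R=3 reactions → 2N=10, M+R=10
member 0 (0-1): L=1.0265, (cx,cy)=(0.4949,0.8690)
member 1 (0-2): L=1.1320, (cx,cy)=(1.0000,0.0000)
member 2 (1-2): L=1.0886, (cx,cy)=(0.5732,-0.8194)
member 3 (1-3): L=1.1093, (cx,cy)=(0.9997,0.0243)
member 4 (2-3): L=1.0391, (cx,cy)=(0.4667,0.8844)
member 5 (2-4): L=1.0680, (cx,cy)=(1.0000,0.0000)
member 6 (3-4): L=1.0883, (cx,cy)=(0.5357,-0.8444)
solve A·x = −loads:
  F[0-1] = +596.1487 N (tension)
  F[0-2] = +2416.8482 N (tension)
  F[1-2] = -1599.5144 N (compression)
  F[1-3] = -1500.4259 N (compression)
  F[2-3] = +1481.9715 N (tension)
  F[2-4] = +808.2895 N (tension)
  F[3-4] = -1508.8870 N (compression)
  Rx@0 = -2711.8700 N
  Ry@0 = -518.0304 N
  Ry@4 = +1274.1304 N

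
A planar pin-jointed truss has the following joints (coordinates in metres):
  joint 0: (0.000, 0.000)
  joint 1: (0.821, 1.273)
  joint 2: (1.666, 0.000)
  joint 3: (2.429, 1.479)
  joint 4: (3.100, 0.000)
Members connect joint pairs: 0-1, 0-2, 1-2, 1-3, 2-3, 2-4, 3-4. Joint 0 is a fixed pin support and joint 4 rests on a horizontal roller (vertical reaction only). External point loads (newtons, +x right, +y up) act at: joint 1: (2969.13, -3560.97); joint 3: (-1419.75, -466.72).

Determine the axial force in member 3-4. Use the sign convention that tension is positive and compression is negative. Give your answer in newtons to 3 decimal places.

N=5 nodes, M=7 members, R=3 reactions → 2N=10, M+R=10
member 0 (0-1): L=1.5148, (cx,cy)=(0.5420,0.8404)
member 1 (0-2): L=1.6660, (cx,cy)=(1.0000,0.0000)
member 2 (1-2): L=1.5279, (cx,cy)=(0.5530,-0.8332)
member 3 (1-3): L=1.6211, (cx,cy)=(0.9919,0.1271)
member 4 (2-3): L=1.6642, (cx,cy)=(0.4585,0.8887)
member 5 (2-4): L=1.4340, (cx,cy)=(1.0000,0.0000)
member 6 (3-4): L=1.6241, (cx,cy)=(0.4132,-0.9107)
solve A·x = −loads:
  F[0-1] = -2590.4932 N (compression)
  F[0-2] = +2953.4054 N (tension)
  F[1-2] = -2150.6545 N (compression)
  F[1-3] = -3209.7820 N (compression)
  F[2-3] = +2016.2214 N (tension)
  F[2-4] = +839.6261 N (tension)
  F[3-4] = -2032.2383 N (compression)
  Rx@0 = -1549.3800 N
  Ry@0 = +2177.0089 N
  Ry@4 = +1850.6811 N

-2032.238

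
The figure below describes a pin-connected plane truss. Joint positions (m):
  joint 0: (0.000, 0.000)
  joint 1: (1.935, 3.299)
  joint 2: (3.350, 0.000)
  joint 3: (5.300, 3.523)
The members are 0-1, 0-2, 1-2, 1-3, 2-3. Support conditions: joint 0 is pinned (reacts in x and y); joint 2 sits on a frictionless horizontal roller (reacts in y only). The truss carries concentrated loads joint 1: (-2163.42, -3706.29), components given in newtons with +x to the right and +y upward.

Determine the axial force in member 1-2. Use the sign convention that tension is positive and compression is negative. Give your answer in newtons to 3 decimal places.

N=4 nodes, M=5 members, R=3 reactions → 2N=8, M+R=8
member 0 (0-1): L=3.8246, (cx,cy)=(0.5059,0.8626)
member 1 (0-2): L=3.3500, (cx,cy)=(1.0000,0.0000)
member 2 (1-2): L=3.5897, (cx,cy)=(0.3942,-0.9190)
member 3 (1-3): L=3.3724, (cx,cy)=(0.9978,0.0664)
member 4 (2-3): L=4.0267, (cx,cy)=(0.4843,0.8749)
solve A·x = −loads:
  F[0-1] = -4284.8327 N (compression)
  F[0-2] = +4.4234 N (tension)
  F[1-2] = -11.2216 N (compression)
  F[1-3] = +0.0000 N (tension)
  F[2-3] = -0.0000 N (compression)
  Rx@0 = +2163.4200 N
  Ry@0 = +3695.9770 N
  Ry@2 = +10.3130 N

-11.222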